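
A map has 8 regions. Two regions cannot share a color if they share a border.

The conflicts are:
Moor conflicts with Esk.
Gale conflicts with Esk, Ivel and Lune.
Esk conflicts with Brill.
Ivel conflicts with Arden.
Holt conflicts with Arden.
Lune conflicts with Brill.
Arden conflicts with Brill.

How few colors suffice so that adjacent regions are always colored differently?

3

The cycle Ivel-Gale-Esk-Brill-Arden-Ivel has odd length 5, so it cannot be 2-colored; at least 3 colors are needed.
3 colors suffice: color 1 → {Esk, Lune, Arden}; color 2 → {Moor, Gale, Holt, Brill}; color 3 → {Ivel}. No two conflicting regions share a color.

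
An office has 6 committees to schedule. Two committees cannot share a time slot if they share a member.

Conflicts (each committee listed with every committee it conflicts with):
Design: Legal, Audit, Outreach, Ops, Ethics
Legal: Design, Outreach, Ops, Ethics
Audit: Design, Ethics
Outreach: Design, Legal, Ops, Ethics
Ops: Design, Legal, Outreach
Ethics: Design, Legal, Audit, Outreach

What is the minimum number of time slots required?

4

Design, Legal, Outreach, Ethics all conflict with each other, so at least 4 time slots are needed.
4 time slots suffice: time slot 1 → {Design}; time slot 2 → {Ops, Ethics}; time slot 3 → {Legal, Audit}; time slot 4 → {Outreach}. No two conflicting committees share a time slot.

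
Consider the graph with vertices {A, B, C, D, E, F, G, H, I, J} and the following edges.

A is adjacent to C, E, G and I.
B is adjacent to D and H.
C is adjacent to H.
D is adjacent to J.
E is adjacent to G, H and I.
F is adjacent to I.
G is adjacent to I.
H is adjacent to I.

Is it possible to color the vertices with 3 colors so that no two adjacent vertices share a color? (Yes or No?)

No

A, E, G, I are mutually adjacent (a clique of size 4), so at least 4 colors are needed.
So 3 colors are not enough.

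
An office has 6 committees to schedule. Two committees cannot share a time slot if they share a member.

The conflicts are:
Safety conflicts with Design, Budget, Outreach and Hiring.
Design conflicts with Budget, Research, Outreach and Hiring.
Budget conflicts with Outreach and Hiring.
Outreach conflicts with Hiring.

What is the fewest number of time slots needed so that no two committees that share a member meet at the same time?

5

Safety, Design, Budget, Outreach, Hiring are mutually in conflict, so at least 5 time slots are needed.
Using 5 time slots: Safety=3, Design=1, Budget=5, Research=2, Outreach=2, Hiring=4. Every pair that conflicts lands in different time slots.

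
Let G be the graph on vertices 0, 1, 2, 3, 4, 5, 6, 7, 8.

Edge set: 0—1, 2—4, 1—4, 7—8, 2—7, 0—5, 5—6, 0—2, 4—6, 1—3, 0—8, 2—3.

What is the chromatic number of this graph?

3

The cycle 6-4-2-0-5-6 has odd length 5, so it cannot be 2-colored; at least 3 colors are needed.
3 colors suffice: color a → {0, 3, 4, 7}; color b → {1, 2, 5, 8}; color c → {6}. Each edge has distinct colors on its endpoints.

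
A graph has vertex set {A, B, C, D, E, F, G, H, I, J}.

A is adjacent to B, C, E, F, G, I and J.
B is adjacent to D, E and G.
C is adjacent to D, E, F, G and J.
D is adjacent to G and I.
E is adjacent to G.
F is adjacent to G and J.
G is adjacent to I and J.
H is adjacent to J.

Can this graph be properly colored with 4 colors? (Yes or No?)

No

A, C, F, G, J are mutually adjacent (a clique of size 5), so at least 5 colors are needed.
So 4 colors are not enough.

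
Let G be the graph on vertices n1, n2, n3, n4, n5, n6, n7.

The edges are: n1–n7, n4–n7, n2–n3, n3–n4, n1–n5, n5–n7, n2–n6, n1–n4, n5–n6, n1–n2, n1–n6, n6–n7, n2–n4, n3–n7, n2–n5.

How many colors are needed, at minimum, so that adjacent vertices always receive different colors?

4

n1, n5, n6, n7 are pairwise adjacent (a clique of size 4), so at least 4 colors are needed.
4 colors suffice: color 1 → {n2, n7}; color 2 → {n1, n3}; color 3 → {n4, n6}; color 4 → {n5}. Each edge has distinct colors on its endpoints.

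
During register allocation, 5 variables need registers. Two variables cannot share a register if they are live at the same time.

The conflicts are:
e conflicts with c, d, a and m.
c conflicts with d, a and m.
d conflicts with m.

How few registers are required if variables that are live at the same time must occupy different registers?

4

e, c, d, m all conflict with each other, so at least 4 registers are needed.
4 registers suffice: register 1 → {c}; register 2 → {e}; register 3 → {a, m}; register 4 → {d}. Each listed conflict is separated.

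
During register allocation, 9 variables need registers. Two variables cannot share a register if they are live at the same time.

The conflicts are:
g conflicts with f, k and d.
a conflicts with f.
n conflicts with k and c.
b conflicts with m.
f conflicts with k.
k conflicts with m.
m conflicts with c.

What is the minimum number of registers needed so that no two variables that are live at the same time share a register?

3

g, f, k are mutually in conflict, so at least 3 registers are needed.
3 registers suffice: register 1 → {a, b, k, c, d}; register 2 → {n, f, m}; register 3 → {g}. No two conflicting variables share a register.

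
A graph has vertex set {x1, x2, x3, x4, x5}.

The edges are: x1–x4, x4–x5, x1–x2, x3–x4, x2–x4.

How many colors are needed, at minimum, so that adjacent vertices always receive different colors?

3

x1, x2, x4 form a triangle, so at least 3 colors are needed.
3 colors suffice: color 1 → {x4}; color 2 → {x1, x3, x5}; color 3 → {x2}. No two adjacent vertices share a color.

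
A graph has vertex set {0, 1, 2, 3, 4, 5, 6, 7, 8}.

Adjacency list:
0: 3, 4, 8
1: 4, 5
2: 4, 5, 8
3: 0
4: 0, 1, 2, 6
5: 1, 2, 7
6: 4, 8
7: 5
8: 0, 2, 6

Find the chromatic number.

2

5 and 7 are adjacent, so at least 2 colors are needed.
One proper 2-coloring: 0=blue, 1=blue, 2=blue, 3=red, 4=red, 5=red, 6=blue, 7=blue, 8=red. Every edge joins two different colors.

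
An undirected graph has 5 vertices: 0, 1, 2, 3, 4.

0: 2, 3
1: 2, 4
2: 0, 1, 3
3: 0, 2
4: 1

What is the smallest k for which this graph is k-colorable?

0, 2, 3 are mutually adjacent, so at least 3 colors are needed.
A valid assignment using 3 colors: 0=blue, 1=blue, 2=red, 3=green, 4=red. Every edge joins two different colors.

3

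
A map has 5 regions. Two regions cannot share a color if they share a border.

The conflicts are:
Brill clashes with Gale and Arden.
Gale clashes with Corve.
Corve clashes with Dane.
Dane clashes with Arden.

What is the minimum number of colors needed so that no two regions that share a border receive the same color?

The cycle Corve-Gale-Brill-Arden-Dane-Corve has odd length 5, so it cannot be 2-colored; at least 3 colors are needed.
3 colors suffice: color 1 → {Brill, Dane}; color 2 → {Gale, Arden}; color 3 → {Corve}. Each listed conflict is separated.

3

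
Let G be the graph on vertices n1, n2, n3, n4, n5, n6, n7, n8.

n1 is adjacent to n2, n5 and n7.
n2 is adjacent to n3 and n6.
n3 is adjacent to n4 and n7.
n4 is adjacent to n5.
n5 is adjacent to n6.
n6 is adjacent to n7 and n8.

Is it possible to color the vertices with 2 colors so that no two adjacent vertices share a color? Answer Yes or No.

No

The cycle n3-n7-n6-n5-n4-n3 has odd length 5, so it cannot be 2-colored; at least 3 colors are needed.
So 2 colors are not enough.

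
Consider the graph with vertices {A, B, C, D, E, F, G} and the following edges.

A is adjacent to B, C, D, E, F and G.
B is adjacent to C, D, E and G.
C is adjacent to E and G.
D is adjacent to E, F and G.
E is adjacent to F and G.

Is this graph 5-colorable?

The chromatic number is 5. A, B, C, E, G form a clique, so at least 5 colors are needed.
5 colors suffice: color 1 → {E}; color 2 → {A}; color 3 → {C, D}; color 4 → {B, F}; color 5 → {G}.
That is already a proper 5-coloring.

Yes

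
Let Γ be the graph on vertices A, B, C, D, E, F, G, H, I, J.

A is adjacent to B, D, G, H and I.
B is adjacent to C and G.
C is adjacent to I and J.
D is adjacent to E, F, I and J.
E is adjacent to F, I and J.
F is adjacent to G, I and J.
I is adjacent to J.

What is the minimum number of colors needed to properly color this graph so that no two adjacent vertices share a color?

5

D, E, F, I, J are pairwise adjacent (a clique of size 5), so at least 5 colors are needed.
One proper 5-coloring: A=2, B=4, C=3, D=4, E=5, F=3, G=1, H=1, I=1, J=2. Each edge has distinct colors on its endpoints.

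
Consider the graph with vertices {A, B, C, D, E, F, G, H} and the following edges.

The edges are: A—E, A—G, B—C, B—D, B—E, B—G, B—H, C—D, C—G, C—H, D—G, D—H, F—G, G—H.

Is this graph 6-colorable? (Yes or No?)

The chromatic number is 5. B, C, D, G, H are mutually adjacent (a clique of size 5), so at least 5 colors are needed.
A valid assignment using 5 colors: A=2, B=2, C=3, D=5, E=1, F=2, G=1, H=4.
Since 6 ≥ 5, a proper 6-coloring certainly exists.

Yes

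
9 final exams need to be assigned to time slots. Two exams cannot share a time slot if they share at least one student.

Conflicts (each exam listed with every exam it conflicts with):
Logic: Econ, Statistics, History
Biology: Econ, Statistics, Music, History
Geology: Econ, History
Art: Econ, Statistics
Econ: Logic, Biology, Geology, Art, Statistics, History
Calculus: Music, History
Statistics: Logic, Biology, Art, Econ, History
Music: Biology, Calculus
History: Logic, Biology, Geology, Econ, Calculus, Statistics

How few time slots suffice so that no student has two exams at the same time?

4

Biology, Econ, Statistics, History all conflict with each other, so at least 4 time slots are needed.
Using 4 time slots: Logic=4, Biology=4, Geology=3, Art=1, Econ=2, Calculus=2, Statistics=3, Music=1, History=1. Every pair that conflicts lands in different time slots.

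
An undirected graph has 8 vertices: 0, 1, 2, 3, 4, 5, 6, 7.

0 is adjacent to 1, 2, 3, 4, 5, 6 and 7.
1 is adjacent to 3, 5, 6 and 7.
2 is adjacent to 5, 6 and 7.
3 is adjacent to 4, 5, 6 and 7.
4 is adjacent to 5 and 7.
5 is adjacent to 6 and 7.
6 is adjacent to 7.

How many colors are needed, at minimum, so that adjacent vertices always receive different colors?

0, 1, 3, 5, 6, 7 are pairwise adjacent (a clique of size 6), so at least 6 colors are needed.
6 colors suffice: 0=c, 1=f, 2=d, 3=d, 4=e, 5=b, 6=e, 7=a. Every edge joins two different colors.

6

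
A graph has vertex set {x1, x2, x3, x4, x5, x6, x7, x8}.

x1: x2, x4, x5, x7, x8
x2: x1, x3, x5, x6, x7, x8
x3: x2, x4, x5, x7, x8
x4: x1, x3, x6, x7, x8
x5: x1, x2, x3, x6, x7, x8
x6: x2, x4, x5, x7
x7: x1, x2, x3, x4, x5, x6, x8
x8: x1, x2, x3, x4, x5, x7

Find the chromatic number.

x1, x2, x5, x7, x8 form a clique, so at least 5 colors are needed.
5 colors suffice: x1=5, x2=3, x3=5, x4=3, x5=4, x6=2, x7=1, x8=2. Every edge joins two different colors.

5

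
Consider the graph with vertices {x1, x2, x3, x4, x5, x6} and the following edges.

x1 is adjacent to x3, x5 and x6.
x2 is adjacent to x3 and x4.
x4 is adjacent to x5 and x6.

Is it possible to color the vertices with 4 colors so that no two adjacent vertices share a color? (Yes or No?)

The chromatic number is 3. The cycle x1-x3-x2-x4-x5-x1 has odd length 5, so it cannot be 2-colored; at least 3 colors are needed.
A valid assignment using 3 colors: x1=1, x2=2, x3=3, x4=1, x5=2, x6=2.
Since 4 ≥ 3, a proper 4-coloring certainly exists.

Yes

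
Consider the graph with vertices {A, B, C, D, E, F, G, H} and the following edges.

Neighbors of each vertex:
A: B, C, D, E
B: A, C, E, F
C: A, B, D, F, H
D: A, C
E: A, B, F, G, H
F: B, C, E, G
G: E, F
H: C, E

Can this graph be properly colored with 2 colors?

B, C, F are mutually adjacent, so at least 3 colors are needed.
So 2 colors are not enough.

No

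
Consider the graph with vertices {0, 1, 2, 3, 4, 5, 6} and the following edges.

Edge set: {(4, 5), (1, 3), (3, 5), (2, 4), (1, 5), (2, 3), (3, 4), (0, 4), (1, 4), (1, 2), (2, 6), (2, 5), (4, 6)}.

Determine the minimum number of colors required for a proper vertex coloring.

5

1, 2, 3, 4, 5 are pairwise adjacent (a clique of size 5), so at least 5 colors are needed.
5 colors suffice: color red → {4}; color blue → {0, 2}; color green → {1, 6}; color yellow → {5}; color purple → {3}. Each edge has distinct colors on its endpoints.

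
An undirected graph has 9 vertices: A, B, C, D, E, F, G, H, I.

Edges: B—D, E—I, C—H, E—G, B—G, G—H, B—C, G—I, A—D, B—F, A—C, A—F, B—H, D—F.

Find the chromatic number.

E, G, I are mutually adjacent, so at least 3 colors are needed.
One proper 3-coloring: A=1, B=1, C=2, D=2, E=3, F=3, G=2, H=3, I=1. No two adjacent vertices share a color.

3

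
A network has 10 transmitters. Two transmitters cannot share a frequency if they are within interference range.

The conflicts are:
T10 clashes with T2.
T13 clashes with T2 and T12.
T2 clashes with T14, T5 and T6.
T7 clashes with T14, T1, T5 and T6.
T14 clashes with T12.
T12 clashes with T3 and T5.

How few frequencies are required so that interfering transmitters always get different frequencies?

2

T10 and T2 conflict, so at least 2 frequencies are needed.
2 frequencies suffice: frequency 1 → {T2, T7, T12}; frequency 2 → {T10, T13, T14, T1, T3, T5, T6}. Every pair that conflicts lands in different frequencies.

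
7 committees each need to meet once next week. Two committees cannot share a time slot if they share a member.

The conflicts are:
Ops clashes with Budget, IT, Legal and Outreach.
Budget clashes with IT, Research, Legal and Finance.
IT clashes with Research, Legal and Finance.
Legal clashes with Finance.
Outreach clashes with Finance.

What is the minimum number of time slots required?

4

Budget, IT, Legal, Finance all conflict with each other, so at least 4 time slots are needed.
A valid assignment using 4 time slots: Ops=4, Budget=2, IT=1, Research=3, Legal=3, Outreach=1, Finance=4. No two conflicting committees share a time slot.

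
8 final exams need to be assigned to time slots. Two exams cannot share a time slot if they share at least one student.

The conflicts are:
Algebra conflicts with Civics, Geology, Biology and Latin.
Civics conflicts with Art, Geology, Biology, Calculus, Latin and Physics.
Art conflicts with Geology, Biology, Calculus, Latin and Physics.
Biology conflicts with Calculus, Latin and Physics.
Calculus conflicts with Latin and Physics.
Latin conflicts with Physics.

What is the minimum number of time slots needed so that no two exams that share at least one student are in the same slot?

6

Civics, Art, Biology, Calculus, Latin, Physics pairwise conflict, so at least 6 time slots are needed.
6 time slots suffice: time slot 1 → {Civics}; time slot 2 → {Geology, Latin}; time slot 3 → {Biology}; time slot 4 → {Algebra, Art}; time slot 5 → {Physics}; time slot 6 → {Calculus}. Every pair that conflicts lands in different time slots.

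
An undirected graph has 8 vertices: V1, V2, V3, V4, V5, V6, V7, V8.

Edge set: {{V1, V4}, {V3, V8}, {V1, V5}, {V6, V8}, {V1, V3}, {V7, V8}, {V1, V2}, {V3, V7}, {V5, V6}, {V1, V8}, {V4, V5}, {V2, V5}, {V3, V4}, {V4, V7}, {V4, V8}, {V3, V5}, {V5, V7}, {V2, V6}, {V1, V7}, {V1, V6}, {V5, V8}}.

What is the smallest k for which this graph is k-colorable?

6

V1, V3, V4, V5, V7, V8 are pairwise adjacent (a clique of size 6), so at least 6 colors are needed.
6 colors suffice: color 1 → {V1}; color 2 → {V5}; color 3 → {V2, V8}; color 4 → {V3, V6}; color 5 → {V7}; color 6 → {V4}. No two adjacent vertices share a color.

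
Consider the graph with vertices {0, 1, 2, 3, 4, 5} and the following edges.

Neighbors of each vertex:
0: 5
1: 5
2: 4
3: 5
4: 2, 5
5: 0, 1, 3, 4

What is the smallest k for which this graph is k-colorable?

2

1 and 5 are adjacent, so at least 2 colors are needed.
2 colors suffice: color red → {2, 5}; color blue → {0, 1, 3, 4}. No two adjacent vertices share a color.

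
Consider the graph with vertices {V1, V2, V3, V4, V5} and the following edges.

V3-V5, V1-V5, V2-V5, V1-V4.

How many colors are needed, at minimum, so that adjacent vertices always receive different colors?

V1 and V5 are adjacent, so at least 2 colors are needed.
2 colors suffice: color red → {V4, V5}; color blue → {V1, V2, V3}. Each edge has distinct colors on its endpoints.

2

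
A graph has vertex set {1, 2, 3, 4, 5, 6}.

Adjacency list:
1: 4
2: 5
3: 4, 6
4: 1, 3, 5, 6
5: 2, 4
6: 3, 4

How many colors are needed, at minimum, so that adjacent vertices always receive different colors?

3, 4, 6 are mutually adjacent, so at least 3 colors are needed.
One proper 3-coloring: 1=blue, 2=red, 3=blue, 4=red, 5=blue, 6=green. Each edge has distinct colors on its endpoints.

3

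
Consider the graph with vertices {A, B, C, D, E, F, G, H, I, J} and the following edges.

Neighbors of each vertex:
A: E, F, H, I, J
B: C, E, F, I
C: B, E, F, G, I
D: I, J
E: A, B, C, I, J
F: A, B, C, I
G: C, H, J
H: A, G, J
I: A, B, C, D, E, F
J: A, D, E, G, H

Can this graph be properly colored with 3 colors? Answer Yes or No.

B, C, F, I are pairwise adjacent (a clique of size 4), so at least 4 colors are needed.
So 3 colors are not enough.

No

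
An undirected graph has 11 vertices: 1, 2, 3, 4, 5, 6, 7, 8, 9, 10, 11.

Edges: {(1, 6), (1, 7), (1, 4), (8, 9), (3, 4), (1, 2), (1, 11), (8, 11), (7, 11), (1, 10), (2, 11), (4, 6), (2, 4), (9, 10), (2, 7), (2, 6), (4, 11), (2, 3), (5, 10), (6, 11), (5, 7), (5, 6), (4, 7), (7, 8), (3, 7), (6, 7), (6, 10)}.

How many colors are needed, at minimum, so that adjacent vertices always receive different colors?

6

1, 2, 4, 6, 7, 11 are pairwise adjacent (a clique of size 6), so at least 6 colors are needed.
One proper 6-coloring: 1=orange, 2=purple, 3=blue, 4=yellow, 5=green, 6=blue, 7=red, 8=blue, 9=green, 10=red, 11=green. No two adjacent vertices share a color.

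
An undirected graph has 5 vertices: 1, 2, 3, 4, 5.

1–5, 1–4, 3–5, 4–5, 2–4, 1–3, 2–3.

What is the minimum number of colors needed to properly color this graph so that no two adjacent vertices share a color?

3

1, 4, 5 are pairwise adjacent, so at least 3 colors are needed.
3 colors suffice: 1=a, 2=a, 3=b, 4=b, 5=c. No two adjacent vertices share a color.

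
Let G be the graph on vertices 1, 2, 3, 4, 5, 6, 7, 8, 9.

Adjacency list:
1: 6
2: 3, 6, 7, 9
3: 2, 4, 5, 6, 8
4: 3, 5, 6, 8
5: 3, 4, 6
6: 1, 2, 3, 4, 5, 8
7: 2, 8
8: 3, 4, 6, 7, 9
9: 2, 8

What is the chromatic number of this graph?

4

3, 4, 5, 6 form a clique, so at least 4 colors are needed.
4 colors suffice: 1=b, 2=c, 3=b, 4=d, 5=c, 6=a, 7=a, 8=c, 9=a. Each edge has distinct colors on its endpoints.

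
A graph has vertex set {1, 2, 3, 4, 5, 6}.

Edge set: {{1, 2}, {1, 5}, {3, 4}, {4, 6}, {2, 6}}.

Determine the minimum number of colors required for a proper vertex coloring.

2

4 and 6 are adjacent, so at least 2 colors are needed.
2 colors suffice: color a → {2, 4, 5}; color b → {1, 3, 6}. Every edge joins two different colors.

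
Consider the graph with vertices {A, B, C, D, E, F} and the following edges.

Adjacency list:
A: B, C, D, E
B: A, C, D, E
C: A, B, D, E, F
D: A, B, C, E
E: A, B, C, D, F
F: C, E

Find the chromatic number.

5

A, B, C, D, E form a clique, so at least 5 colors are needed.
5 colors suffice: color 1 → {C}; color 2 → {E}; color 3 → {D, F}; color 4 → {B}; color 5 → {A}. Each edge has distinct colors on its endpoints.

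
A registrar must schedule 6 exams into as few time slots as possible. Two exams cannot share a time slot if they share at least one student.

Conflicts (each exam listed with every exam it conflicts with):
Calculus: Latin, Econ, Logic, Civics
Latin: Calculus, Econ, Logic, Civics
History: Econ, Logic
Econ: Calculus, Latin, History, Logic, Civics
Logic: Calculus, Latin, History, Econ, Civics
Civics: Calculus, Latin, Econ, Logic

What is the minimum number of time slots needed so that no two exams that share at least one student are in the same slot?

5

Calculus, Latin, Econ, Logic, Civics all conflict with each other, so at least 5 time slots are needed.
5 time slots suffice: time slot 1 → {Econ}; time slot 2 → {Logic}; time slot 3 → {History, Civics}; time slot 4 → {Latin}; time slot 5 → {Calculus}. Each listed conflict is separated.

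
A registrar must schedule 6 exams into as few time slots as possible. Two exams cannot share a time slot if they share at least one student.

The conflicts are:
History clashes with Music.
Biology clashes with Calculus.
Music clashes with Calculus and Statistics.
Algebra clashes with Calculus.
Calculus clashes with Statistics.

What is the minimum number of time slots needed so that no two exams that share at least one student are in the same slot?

3

Music, Calculus, Statistics are mutually in conflict, so at least 3 time slots are needed.
3 time slots suffice: time slot 1 → {History, Calculus}; time slot 2 → {Biology, Music, Algebra}; time slot 3 → {Statistics}. No two conflicting exams share a time slot.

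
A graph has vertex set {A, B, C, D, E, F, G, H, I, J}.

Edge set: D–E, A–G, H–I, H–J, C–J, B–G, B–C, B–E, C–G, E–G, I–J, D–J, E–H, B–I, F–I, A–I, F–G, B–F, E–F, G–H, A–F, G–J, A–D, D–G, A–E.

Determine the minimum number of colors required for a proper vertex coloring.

A, D, E, G form a clique, so at least 4 colors are needed.
4 colors suffice: color 1 → {G, I}; color 2 → {E, J}; color 3 → {A, B, H}; color 4 → {C, D, F}. Each edge has distinct colors on its endpoints.

4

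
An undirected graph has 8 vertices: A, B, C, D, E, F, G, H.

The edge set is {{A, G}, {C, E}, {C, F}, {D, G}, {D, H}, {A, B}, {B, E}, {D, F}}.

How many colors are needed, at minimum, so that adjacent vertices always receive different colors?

3

The cycle E-C-F-D-G-A-B-E has odd length 7, so it cannot be 2-colored; at least 3 colors are needed.
3 colors suffice: color red → {B, C, D}; color blue → {A, E, F, H}; color green → {G}. Each edge has distinct colors on its endpoints.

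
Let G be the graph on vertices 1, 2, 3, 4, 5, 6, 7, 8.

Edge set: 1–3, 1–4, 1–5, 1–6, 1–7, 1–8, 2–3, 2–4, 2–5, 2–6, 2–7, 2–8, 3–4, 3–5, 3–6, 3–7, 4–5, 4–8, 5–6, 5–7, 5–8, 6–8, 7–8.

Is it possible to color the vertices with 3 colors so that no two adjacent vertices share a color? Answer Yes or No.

No

2, 3, 5, 7 form a clique, so at least 4 colors are needed.
So 3 colors are not enough.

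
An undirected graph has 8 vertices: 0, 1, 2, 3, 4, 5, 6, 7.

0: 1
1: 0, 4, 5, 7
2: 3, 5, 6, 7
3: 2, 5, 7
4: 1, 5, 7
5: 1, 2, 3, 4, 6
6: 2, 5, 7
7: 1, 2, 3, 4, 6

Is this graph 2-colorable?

2, 6, 7 are mutually adjacent, so at least 3 colors are needed.
So 2 colors are not enough.

No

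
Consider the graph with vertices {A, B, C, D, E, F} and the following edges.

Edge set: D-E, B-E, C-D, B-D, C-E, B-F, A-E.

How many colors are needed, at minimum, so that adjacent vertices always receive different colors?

3

C, D, E form a triangle, so at least 3 colors are needed.
3 colors suffice: color red → {E, F}; color blue → {A, B, C}; color green → {D}. No two adjacent vertices share a color.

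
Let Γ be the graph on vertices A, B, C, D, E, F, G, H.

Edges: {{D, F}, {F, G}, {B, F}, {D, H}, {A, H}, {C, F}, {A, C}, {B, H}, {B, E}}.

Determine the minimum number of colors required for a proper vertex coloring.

3

The cycle B-H-A-C-F-B has odd length 5, so it cannot be 2-colored; at least 3 colors are needed.
A valid assignment using 3 colors: A=blue, B=blue, C=green, D=blue, E=red, F=red, G=blue, H=red. No two adjacent vertices share a color.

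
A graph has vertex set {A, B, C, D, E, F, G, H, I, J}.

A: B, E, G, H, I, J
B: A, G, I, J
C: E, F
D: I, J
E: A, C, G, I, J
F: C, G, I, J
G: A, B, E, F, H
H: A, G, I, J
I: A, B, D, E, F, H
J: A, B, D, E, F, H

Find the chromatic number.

A, G, H are pairwise adjacent, so at least 3 colors are needed.
3 colors suffice: color 1 → {A, D, F}; color 2 → {C, G, I, J}; color 3 → {B, E, H}. Every edge joins two different colors.

3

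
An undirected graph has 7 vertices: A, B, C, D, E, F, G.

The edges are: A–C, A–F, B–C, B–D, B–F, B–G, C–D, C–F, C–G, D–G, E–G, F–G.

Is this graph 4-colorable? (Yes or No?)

The chromatic number is 4. B, C, D, G form a clique, so at least 4 colors are needed.
4 colors suffice: A=blue, B=green, C=red, D=yellow, E=red, F=yellow, G=blue.
That is already a proper 4-coloring.

Yes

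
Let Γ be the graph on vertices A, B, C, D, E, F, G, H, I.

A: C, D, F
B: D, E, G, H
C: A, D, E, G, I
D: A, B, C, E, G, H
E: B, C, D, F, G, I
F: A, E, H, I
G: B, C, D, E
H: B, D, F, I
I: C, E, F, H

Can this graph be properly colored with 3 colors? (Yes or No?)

B, D, E, G are pairwise adjacent (a clique of size 4), so at least 4 colors are needed.
So 3 colors are not enough.

No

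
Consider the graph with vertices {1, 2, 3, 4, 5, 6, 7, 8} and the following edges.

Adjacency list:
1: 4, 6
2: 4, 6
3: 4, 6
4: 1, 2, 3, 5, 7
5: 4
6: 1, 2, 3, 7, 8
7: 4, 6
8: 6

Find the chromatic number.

3 and 4 are adjacent, so at least 2 colors are needed.
2 colors suffice: color red → {4, 6}; color blue → {1, 2, 3, 5, 7, 8}. Every edge joins two different colors.

2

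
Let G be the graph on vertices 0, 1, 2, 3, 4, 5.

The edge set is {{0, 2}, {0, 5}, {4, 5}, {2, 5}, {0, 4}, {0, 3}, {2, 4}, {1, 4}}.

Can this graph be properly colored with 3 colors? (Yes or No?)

No

0, 2, 4, 5 form a clique, so at least 4 colors are needed.
So 3 colors are not enough.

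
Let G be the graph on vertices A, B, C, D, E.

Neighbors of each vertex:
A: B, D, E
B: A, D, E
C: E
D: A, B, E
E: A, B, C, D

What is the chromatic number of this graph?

A, B, D, E are pairwise adjacent (a clique of size 4), so at least 4 colors are needed.
4 colors suffice: color 1 → {E}; color 2 → {B, C}; color 3 → {A}; color 4 → {D}. No two adjacent vertices share a color.

4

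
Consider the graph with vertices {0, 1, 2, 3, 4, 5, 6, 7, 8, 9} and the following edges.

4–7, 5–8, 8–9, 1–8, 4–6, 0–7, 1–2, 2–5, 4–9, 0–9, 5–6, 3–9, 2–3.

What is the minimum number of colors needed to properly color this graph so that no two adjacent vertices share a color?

The cycle 1-2-3-9-8-1 has odd length 5, so it cannot be 2-colored; at least 3 colors are needed.
One proper 3-coloring: 0=blue, 1=blue, 2=red, 3=blue, 4=blue, 5=blue, 6=red, 7=red, 8=green, 9=red. No two adjacent vertices share a color.

3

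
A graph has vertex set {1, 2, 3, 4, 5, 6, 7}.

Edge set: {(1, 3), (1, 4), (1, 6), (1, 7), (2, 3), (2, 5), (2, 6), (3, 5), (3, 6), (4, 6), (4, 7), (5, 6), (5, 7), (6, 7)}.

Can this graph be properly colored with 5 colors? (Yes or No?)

Yes

The chromatic number is 4. 1, 4, 6, 7 are pairwise adjacent (a clique of size 4), so at least 4 colors are needed.
4 colors suffice: color red → {6}; color blue → {3, 7}; color green → {1, 5}; color yellow → {2, 4}.
Since 5 ≥ 4, a proper 5-coloring certainly exists.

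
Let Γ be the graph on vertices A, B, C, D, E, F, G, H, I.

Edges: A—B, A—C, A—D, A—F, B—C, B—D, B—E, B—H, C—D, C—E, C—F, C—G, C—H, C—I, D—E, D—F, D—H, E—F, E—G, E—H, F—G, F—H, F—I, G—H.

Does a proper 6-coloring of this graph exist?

The chromatic number is 5. B, C, D, E, H are mutually adjacent (a clique of size 5), so at least 5 colors are needed.
5 colors suffice: color 1 → {C}; color 2 → {B, F}; color 3 → {A, H, I}; color 4 → {E}; color 5 → {D, G}.
Since 6 ≥ 5, a proper 6-coloring certainly exists.

Yes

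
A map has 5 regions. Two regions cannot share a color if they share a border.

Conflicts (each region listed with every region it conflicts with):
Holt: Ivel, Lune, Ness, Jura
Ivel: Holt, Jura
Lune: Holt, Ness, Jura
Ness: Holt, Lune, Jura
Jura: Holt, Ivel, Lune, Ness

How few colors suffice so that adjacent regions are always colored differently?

Holt, Lune, Ness, Jura all conflict with each other, so at least 4 colors are needed.
One proper 4-coloring: Holt=1, Ivel=3, Lune=3, Ness=4, Jura=2. Each listed conflict is separated.

4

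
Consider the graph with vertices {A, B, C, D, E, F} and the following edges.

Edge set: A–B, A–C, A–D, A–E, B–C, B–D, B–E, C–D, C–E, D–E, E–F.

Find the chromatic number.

A, B, C, D, E are pairwise adjacent (a clique of size 5), so at least 5 colors are needed.
5 colors suffice: A=2, B=5, C=4, D=3, E=1, F=2. Every edge joins two different colors.

5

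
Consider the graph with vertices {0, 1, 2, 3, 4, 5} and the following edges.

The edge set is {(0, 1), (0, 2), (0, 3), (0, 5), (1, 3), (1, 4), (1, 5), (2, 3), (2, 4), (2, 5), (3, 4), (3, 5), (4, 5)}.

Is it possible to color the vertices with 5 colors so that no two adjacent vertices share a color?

Yes

The chromatic number is 4. 0, 1, 3, 5 are pairwise adjacent (a clique of size 4), so at least 4 colors are needed.
4 colors suffice: color a → {3}; color b → {5}; color c → {0, 4}; color d → {1, 2}.
Since 5 ≥ 4, a proper 5-coloring certainly exists.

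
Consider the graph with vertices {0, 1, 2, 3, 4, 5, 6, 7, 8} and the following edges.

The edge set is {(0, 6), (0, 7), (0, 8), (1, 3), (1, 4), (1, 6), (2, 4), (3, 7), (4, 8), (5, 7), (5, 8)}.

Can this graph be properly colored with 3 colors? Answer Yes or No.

Yes

The chromatic number is 3. The cycle 0-7-3-1-6-0 has odd length 5, so it cannot be 2-colored; at least 3 colors are needed.
3 colors suffice: color red → {1, 2, 7, 8}; color blue → {0, 3, 4, 5}; color green → {6}.
That is already a proper 3-coloring.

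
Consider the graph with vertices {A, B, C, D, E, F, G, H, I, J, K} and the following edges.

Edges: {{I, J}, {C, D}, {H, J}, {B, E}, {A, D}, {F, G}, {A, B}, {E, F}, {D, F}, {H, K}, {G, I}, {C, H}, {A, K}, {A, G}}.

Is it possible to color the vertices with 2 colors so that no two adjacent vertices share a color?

No

The cycle B-A-G-F-E-B has odd length 5, so it cannot be 2-colored; at least 3 colors are needed.
So 2 colors are not enough.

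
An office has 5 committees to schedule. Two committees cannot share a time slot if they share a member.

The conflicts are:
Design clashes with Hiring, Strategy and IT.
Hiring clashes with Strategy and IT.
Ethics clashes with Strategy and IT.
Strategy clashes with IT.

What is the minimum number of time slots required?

Design, Hiring, Strategy, IT all conflict with each other, so at least 4 time slots are needed.
A valid assignment using 4 time slots: Design=3, Hiring=4, Ethics=3, Strategy=2, IT=1. Each listed conflict is separated.

4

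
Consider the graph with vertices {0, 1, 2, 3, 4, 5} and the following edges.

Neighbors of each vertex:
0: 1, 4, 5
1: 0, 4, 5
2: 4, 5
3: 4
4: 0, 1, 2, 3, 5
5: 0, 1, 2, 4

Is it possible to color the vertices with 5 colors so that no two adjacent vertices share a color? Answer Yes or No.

Yes

The chromatic number is 4. 0, 1, 4, 5 form a clique, so at least 4 colors are needed.
A valid assignment using 4 colors: 0=c, 1=d, 2=c, 3=b, 4=a, 5=b.
Since 5 ≥ 4, a proper 5-coloring certainly exists.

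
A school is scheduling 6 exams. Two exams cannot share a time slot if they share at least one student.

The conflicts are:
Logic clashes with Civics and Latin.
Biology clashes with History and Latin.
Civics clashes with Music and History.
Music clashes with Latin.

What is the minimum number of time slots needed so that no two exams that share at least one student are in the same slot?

3

The cycle Logic-Latin-Biology-History-Civics-Logic has odd length 5, so it cannot be 2-colored; at least 3 time slots are needed.
3 time slots suffice: time slot 1 → {Civics, Latin}; time slot 2 → {Logic, Biology, Music}; time slot 3 → {History}. Each listed conflict is separated.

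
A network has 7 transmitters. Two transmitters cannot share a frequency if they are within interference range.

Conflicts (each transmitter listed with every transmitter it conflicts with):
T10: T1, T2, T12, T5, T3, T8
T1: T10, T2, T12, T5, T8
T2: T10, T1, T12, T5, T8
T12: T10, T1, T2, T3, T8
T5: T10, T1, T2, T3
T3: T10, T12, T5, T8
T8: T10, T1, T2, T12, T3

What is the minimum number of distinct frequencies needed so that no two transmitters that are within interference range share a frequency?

5

T10, T1, T2, T12, T8 pairwise conflict, so at least 5 frequencies are needed.
A valid assignment using 5 frequencies: T10=1, T1=2, T2=5, T12=4, T5=3, T3=2, T8=3. Each listed conflict is separated.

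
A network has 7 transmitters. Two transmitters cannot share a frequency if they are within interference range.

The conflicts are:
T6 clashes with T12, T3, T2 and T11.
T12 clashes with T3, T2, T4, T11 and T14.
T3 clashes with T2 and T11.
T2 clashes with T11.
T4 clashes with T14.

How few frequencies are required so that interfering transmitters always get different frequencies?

5

T6, T12, T3, T2, T11 pairwise conflict, so at least 5 frequencies are needed.
5 frequencies suffice: frequency 1 → {T12}; frequency 2 → {T6, T14}; frequency 3 → {T2, T4}; frequency 4 → {T11}; frequency 5 → {T3}. Every pair that conflicts lands in different frequencies.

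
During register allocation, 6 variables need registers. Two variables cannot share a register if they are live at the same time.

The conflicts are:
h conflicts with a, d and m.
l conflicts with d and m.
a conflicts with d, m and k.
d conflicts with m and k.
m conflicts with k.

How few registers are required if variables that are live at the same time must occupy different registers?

4

h, a, d, m are mutually in conflict, so at least 4 registers are needed.
4 registers suffice: register 1 → {m}; register 2 → {d}; register 3 → {l, a}; register 4 → {h, k}. No two conflicting variables share a register.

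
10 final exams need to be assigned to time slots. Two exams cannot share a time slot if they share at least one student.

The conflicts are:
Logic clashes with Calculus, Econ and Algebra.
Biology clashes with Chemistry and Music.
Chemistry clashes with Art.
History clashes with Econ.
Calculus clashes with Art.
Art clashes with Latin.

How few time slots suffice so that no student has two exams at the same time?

Logic and Econ conflict, so at least 2 time slots are needed.
2 time slots suffice: Logic=1, Biology=1, Chemistry=2, Music=2, History=1, Calculus=2, Econ=2, Algebra=2, Art=1, Latin=2. Every pair that conflicts lands in different time slots.

2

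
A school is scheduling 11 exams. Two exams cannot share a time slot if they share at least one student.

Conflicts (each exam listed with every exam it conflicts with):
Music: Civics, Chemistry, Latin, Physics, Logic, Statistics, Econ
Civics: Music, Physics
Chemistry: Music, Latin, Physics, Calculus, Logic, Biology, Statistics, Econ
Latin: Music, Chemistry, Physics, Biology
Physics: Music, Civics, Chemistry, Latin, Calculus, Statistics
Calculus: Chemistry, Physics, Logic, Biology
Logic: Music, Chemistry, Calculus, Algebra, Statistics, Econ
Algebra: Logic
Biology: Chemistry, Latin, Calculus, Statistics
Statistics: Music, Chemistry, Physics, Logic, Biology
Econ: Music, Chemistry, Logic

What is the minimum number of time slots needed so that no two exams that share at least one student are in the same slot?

4

Music, Chemistry, Logic, Econ are mutually in conflict, so at least 4 time slots are needed.
4 time slots suffice: time slot 1 → {Civics, Chemistry, Algebra}; time slot 2 → {Music, Biology}; time slot 3 → {Physics, Logic}; time slot 4 → {Latin, Calculus, Statistics, Econ}. No two conflicting exams share a time slot.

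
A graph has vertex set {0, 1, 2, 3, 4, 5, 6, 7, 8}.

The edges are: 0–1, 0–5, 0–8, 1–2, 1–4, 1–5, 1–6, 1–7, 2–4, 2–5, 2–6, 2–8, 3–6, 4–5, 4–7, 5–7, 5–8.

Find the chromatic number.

1, 4, 5, 7 are mutually adjacent (a clique of size 4), so at least 4 colors are needed.
A valid assignment using 4 colors: 0=c, 1=a, 2=c, 3=a, 4=d, 5=b, 6=b, 7=c, 8=a. Each edge has distinct colors on its endpoints.

4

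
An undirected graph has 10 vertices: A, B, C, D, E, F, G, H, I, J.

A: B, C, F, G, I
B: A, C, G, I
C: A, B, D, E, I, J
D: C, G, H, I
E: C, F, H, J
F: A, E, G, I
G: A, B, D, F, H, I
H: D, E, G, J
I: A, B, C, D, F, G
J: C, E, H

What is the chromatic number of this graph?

A, B, G, I form a clique, so at least 4 colors are needed.
4 colors suffice: A=3, B=4, C=2, D=3, E=3, F=4, G=2, H=1, I=1, J=4. Every edge joins two different colors.

4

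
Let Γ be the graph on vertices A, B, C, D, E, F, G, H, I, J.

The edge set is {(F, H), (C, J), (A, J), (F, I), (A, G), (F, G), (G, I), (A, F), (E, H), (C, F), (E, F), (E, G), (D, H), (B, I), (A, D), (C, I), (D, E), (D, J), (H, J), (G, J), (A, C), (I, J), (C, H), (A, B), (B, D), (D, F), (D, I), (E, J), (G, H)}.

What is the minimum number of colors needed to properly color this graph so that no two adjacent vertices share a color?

D, E, F, H are pairwise adjacent (a clique of size 4), so at least 4 colors are needed.
4 colors suffice: color 1 → {C, D, G}; color 2 → {B, F, J}; color 3 → {A, H, I}; color 4 → {E}. Each edge has distinct colors on its endpoints.

4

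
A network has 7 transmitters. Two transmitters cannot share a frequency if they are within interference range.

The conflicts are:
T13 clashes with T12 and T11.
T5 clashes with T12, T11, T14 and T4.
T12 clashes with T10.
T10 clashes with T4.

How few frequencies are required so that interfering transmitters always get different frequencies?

T5 and T11 conflict, so at least 2 frequencies are needed.
Using 2 frequencies: T13=1, T5=1, T12=2, T10=1, T11=2, T14=2, T4=2. Each listed conflict is separated.

2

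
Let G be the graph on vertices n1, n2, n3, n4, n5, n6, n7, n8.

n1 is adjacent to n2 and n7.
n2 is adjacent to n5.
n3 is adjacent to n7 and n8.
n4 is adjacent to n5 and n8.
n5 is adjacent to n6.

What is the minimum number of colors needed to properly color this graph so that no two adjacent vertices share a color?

The cycle n3-n7-n1-n2-n5-n4-n8-n3 has odd length 7, so it cannot be 2-colored; at least 3 colors are needed.
3 colors suffice: n1=red, n2=blue, n3=red, n4=green, n5=red, n6=blue, n7=blue, n8=blue. Each edge has distinct colors on its endpoints.

3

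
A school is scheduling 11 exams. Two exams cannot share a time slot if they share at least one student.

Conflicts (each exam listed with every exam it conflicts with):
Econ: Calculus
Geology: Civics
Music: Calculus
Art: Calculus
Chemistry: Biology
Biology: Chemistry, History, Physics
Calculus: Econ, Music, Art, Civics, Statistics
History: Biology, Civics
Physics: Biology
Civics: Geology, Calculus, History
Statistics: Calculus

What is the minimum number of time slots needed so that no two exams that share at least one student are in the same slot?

Biology and History conflict, so at least 2 time slots are needed.
2 time slots suffice: time slot 1 → {Geology, Chemistry, Calculus, History, Physics}; time slot 2 → {Econ, Music, Art, Biology, Civics, Statistics}. Every pair that conflicts lands in different time slots.

2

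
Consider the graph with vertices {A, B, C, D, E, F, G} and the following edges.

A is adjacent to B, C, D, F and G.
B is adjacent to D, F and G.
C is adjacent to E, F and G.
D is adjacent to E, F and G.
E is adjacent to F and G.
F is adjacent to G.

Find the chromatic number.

A, B, D, F, G form a clique, so at least 5 colors are needed.
One proper 5-coloring: A=4, B=5, C=3, D=3, E=4, F=1, G=2. No two adjacent vertices share a color.

5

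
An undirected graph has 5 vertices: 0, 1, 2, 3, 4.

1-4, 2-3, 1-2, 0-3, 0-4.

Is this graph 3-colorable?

Yes

The chromatic number is 3. The cycle 0-4-1-2-3-0 has odd length 5, so it cannot be 2-colored; at least 3 colors are needed.
A valid assignment using 3 colors: 0=c, 1=a, 2=b, 3=a, 4=b.
That is already a proper 3-coloring.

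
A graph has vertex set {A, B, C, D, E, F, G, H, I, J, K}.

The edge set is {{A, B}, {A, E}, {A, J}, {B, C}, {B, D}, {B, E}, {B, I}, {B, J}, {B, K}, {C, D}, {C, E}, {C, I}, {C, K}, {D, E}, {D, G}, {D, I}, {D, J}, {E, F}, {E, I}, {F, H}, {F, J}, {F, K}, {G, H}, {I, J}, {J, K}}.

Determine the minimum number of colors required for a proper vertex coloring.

5

B, C, D, E, I are mutually adjacent (a clique of size 5), so at least 5 colors are needed.
5 colors suffice: color red → {B, F, G}; color blue → {E, H, J}; color green → {A, D, K}; color yellow → {I}; color purple → {C}. Every edge joins two different colors.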